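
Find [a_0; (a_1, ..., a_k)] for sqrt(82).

[9; (18)]

Write x_i = (sqrt(82) + m_i)/d_i with (m_0, d_0) = (0, 1). a_0 = floor(sqrt(82)) = 9, since 9^2 = 81 <= 82 < 100 = 10^2.
Iterate m_{i+1} = d_i*a_i - m_i, d_{i+1} = (82 - m_{i+1}^2)/d_i, a_{i+1} = floor((a_0 + m_{i+1})/d_{i+1}):
  m_1 = 1*9 - 0 = 9, d_1 = (82 - 9^2)/1 = 1/1 = 1, a_1 = floor((9 + 9)/1) = 18.
  m_2 = 1*18 - 9 = 9, d_2 = (82 - 9^2)/1 = 1/1 = 1: (m_2, d_2) = (m_1, d_1) = (9, 1), so from here the quotient a_1 repeats; the period length is 1.
Hence the expansion of sqrt(82) is a_0 = 9 followed by the repeating block 18 (period 1).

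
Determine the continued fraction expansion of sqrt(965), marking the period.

Write x_i = (sqrt(965) + m_i)/d_i with (m_0, d_0) = (0, 1). a_0 = floor(sqrt(965)) = 31, since 31^2 = 961 <= 965 < 1024 = 32^2.
Iterate m_{i+1} = d_i*a_i - m_i, d_{i+1} = (965 - m_{i+1}^2)/d_i, a_{i+1} = floor((a_0 + m_{i+1})/d_{i+1}):
  m_1 = 1*31 - 0 = 31, d_1 = (965 - 31^2)/1 = 4/1 = 4, a_1 = floor((31 + 31)/4) = 15.
  m_2 = 4*15 - 31 = 29, d_2 = (965 - 29^2)/4 = 124/4 = 31, a_2 = floor((31 + 29)/31) = 1.
  m_3 = 31*1 - 29 = 2, d_3 = (965 - 2^2)/31 = 961/31 = 31, a_3 = floor((31 + 2)/31) = 1.
  m_4 = 31*1 - 2 = 29, d_4 = (965 - 29^2)/31 = 124/31 = 4, a_4 = floor((31 + 29)/4) = 15.
  m_5 = 4*15 - 29 = 31, d_5 = (965 - 31^2)/4 = 4/4 = 1, a_5 = floor((31 + 31)/1) = 62.
  m_6 = 1*62 - 31 = 31, d_6 = (965 - 31^2)/1 = 4/1 = 4: (m_6, d_6) = (m_1, d_1) = (31, 4), so from here the quotients repeat a_1, ..., a_5; the period length is 5.
Hence the expansion of sqrt(965) is a_0 = 31 followed by the repeating block 15, 1, 1, 15, 62 (period 5).

[31; (15, 1, 1, 15, 62)]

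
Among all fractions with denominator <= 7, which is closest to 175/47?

Expand x = 175/47 as a continued fraction with the Euclidean algorithm:
  175 = 3*47 + 34, so a_0 = 3.
  47 = 1*34 + 13, so a_1 = 1.
  34 = 2*13 + 8, so a_2 = 2.
  13 = 1*8 + 5, so a_3 = 1.
  8 = 1*5 + 3, so a_4 = 1.
  5 = 1*3 + 2, so a_5 = 1.
  3 = 1*2 + 1, so a_6 = 1.
  2 = 2*1 + 0, so a_7 = 2.
so x = [3; 1, 2, 1, 1, 1, 1, 2].
Convergents (p_i = a_i*p_{i-1} + p_{i-2}, q_i = a_i*q_{i-1} + q_{i-2} with p_{-2}=0, p_{-1}=1, q_{-2}=1, q_{-1}=0), until the denominator exceeds 7:
  i=0: a_0=3, p_0 = 3*1 + 0 = 3, q_0 = 3*0 + 1 = 1.
  i=1: a_1=1, p_1 = 1*3 + 1 = 4, q_1 = 1*1 + 0 = 1.
  i=2: a_2=2, p_2 = 2*4 + 3 = 11, q_2 = 2*1 + 1 = 3.
  i=3: a_3=1, p_3 = 1*11 + 4 = 15, q_3 = 1*3 + 1 = 4.
  i=4: a_4=1, p_4 = 1*15 + 11 = 26, q_4 = 1*4 + 3 = 7.
  i=5: a_5=1, p_5 = 1*26 + 15 = 41, q_5 = 1*7 + 4 = 11.
q_5 = 11 > 7, so the last convergent with denominator <= 7 is p_4/q_4 = 26/7.
The closest fraction with denominator <= 7 is either p_4/q_4 or the intermediate fraction (k*p_4 + p_3)/(k*q_4 + q_3) with the largest k >= 1 whose denominator stays <= 7; these approach x as k grows, and every other convergent or intermediate fraction in range is farther away.
Largest k: floor((7 - q_3)/q_4) = floor((7 - 4)/7) = 0.
Since k = 0, no intermediate fraction beyond p_4/q_4 has denominator <= 7, so the convergent 26/7 is the closest (its error is |175*7 - 26*47|/(47*7) = 3/329).

26/7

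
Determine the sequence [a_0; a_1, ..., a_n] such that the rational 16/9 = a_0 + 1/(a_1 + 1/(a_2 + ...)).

[1; 1, 3, 2]

Run the Euclidean algorithm on 16 and 9; the successive quotients are the partial quotients a_0, a_1, ... (each step inverts the fractional part left over by the previous one):
  16 = 1*9 + 7, so a_0 = 1.
  9 = 1*7 + 2, so a_1 = 1.
  7 = 3*2 + 1, so a_2 = 3.
  2 = 2*1 + 0, so a_3 = 2.
The remainder reaches 0 after 4 divisions, so the expansion has 4 partial quotients, read off in order.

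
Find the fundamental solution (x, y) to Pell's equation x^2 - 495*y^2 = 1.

First expand sqrt(495) as a continued fraction. With x_i = (sqrt(495) + m_i)/d_i and (m_0, d_0) = (0, 1): a_0 = floor(sqrt(495)) = 22, since 22^2 = 484 <= 495 < 529 = 23^2.
Iterate m_{i+1} = d_i*a_i - m_i, d_{i+1} = (495 - m_{i+1}^2)/d_i, a_{i+1} = floor((a_0 + m_{i+1})/d_{i+1}):
  m_1 = 1*22 - 0 = 22, d_1 = (495 - 22^2)/1 = 11/1 = 11, a_1 = floor((22 + 22)/11) = 4.
  m_2 = 11*4 - 22 = 22, d_2 = (495 - 22^2)/11 = 11/11 = 1, a_2 = floor((22 + 22)/1) = 44.
  m_3 = 1*44 - 22 = 22, d_3 = (495 - 22^2)/1 = 11/1 = 11: (m_3, d_3) = (m_1, d_1) = (22, 11), so from here the quotients repeat a_1, a_2; the period length is 2.
So sqrt(495) = [22; (4, 44)] with period length k = 2.
k is even, so the fundamental solution of x^2 - 495y^2 = 1 is (p_{k-1}, q_{k-1}) = (p_1, q_1); compute convergents through index 1.
Convergents (p_i = a_i*p_{i-1} + p_{i-2}, q_i = a_i*q_{i-1} + q_{i-2} with p_{-2}=0, p_{-1}=1, q_{-2}=1, q_{-1}=0):
  i=0: a_0=22, p_0 = 22*1 + 0 = 22, q_0 = 22*0 + 1 = 1.
  i=1: a_1=4, p_1 = 4*22 + 1 = 89, q_1 = 4*1 + 0 = 4.
Check: 89^2 - 495*4^2 = 7921 - 7920 = 1, so (x, y) = (89, 4) solves the equation, and by the theorem it is the least positive solution.

(x, y) = (89, 4)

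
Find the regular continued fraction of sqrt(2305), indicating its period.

Write x_i = (sqrt(2305) + m_i)/d_i with (m_0, d_0) = (0, 1). a_0 = floor(sqrt(2305)) = 48, since 48^2 = 2304 <= 2305 < 2401 = 49^2.
Iterate m_{i+1} = d_i*a_i - m_i, d_{i+1} = (2305 - m_{i+1}^2)/d_i, a_{i+1} = floor((a_0 + m_{i+1})/d_{i+1}):
  m_1 = 1*48 - 0 = 48, d_1 = (2305 - 48^2)/1 = 1/1 = 1, a_1 = floor((48 + 48)/1) = 96.
  m_2 = 1*96 - 48 = 48, d_2 = (2305 - 48^2)/1 = 1/1 = 1: (m_2, d_2) = (m_1, d_1) = (48, 1), so from here the quotient a_1 repeats; the period length is 1.
Hence the expansion of sqrt(2305) is a_0 = 48 followed by the repeating block 96 (period 1).

[48; (96)]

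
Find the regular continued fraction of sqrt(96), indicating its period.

Write x_i = (sqrt(96) + m_i)/d_i with (m_0, d_0) = (0, 1). a_0 = floor(sqrt(96)) = 9, since 9^2 = 81 <= 96 < 100 = 10^2.
Iterate m_{i+1} = d_i*a_i - m_i, d_{i+1} = (96 - m_{i+1}^2)/d_i, a_{i+1} = floor((a_0 + m_{i+1})/d_{i+1}):
  m_1 = 1*9 - 0 = 9, d_1 = (96 - 9^2)/1 = 15/1 = 15, a_1 = floor((9 + 9)/15) = 1.
  m_2 = 15*1 - 9 = 6, d_2 = (96 - 6^2)/15 = 60/15 = 4, a_2 = floor((9 + 6)/4) = 3.
  m_3 = 4*3 - 6 = 6, d_3 = (96 - 6^2)/4 = 60/4 = 15, a_3 = floor((9 + 6)/15) = 1.
  m_4 = 15*1 - 6 = 9, d_4 = (96 - 9^2)/15 = 15/15 = 1, a_4 = floor((9 + 9)/1) = 18.
  m_5 = 1*18 - 9 = 9, d_5 = (96 - 9^2)/1 = 15/1 = 15: (m_5, d_5) = (m_1, d_1) = (9, 15), so from here the quotients repeat a_1, ..., a_4; the period length is 4.
Hence the expansion of sqrt(96) is a_0 = 9 followed by the repeating block 1, 3, 1, 18 (period 4).

[9; (1, 3, 1, 18)]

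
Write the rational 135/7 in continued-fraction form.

Run the Euclidean algorithm on 135 and 7; the successive quotients are the partial quotients a_0, a_1, ... (each step inverts the fractional part left over by the previous one):
  135 = 19*7 + 2, so a_0 = 19.
  7 = 3*2 + 1, so a_1 = 3.
  2 = 2*1 + 0, so a_2 = 2.
The remainder reaches 0 after 3 divisions, so the expansion has 3 partial quotients, read off in order.

[19; 3, 2]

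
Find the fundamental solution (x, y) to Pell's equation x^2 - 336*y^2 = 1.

(x, y) = (55, 3)

First expand sqrt(336) as a continued fraction. With x_i = (sqrt(336) + m_i)/d_i and (m_0, d_0) = (0, 1): a_0 = floor(sqrt(336)) = 18, since 18^2 = 324 <= 336 < 361 = 19^2.
Iterate m_{i+1} = d_i*a_i - m_i, d_{i+1} = (336 - m_{i+1}^2)/d_i, a_{i+1} = floor((a_0 + m_{i+1})/d_{i+1}):
  m_1 = 1*18 - 0 = 18, d_1 = (336 - 18^2)/1 = 12/1 = 12, a_1 = floor((18 + 18)/12) = 3.
  m_2 = 12*3 - 18 = 18, d_2 = (336 - 18^2)/12 = 12/12 = 1, a_2 = floor((18 + 18)/1) = 36.
  m_3 = 1*36 - 18 = 18, d_3 = (336 - 18^2)/1 = 12/1 = 12: (m_3, d_3) = (m_1, d_1) = (18, 12), so from here the quotients repeat a_1, a_2; the period length is 2.
So sqrt(336) = [18; (3, 36)] with period length k = 2.
k is even, so the fundamental solution of x^2 - 336y^2 = 1 is (p_{k-1}, q_{k-1}) = (p_1, q_1); compute convergents through index 1.
Convergents (p_i = a_i*p_{i-1} + p_{i-2}, q_i = a_i*q_{i-1} + q_{i-2} with p_{-2}=0, p_{-1}=1, q_{-2}=1, q_{-1}=0):
  i=0: a_0=18, p_0 = 18*1 + 0 = 18, q_0 = 18*0 + 1 = 1.
  i=1: a_1=3, p_1 = 3*18 + 1 = 55, q_1 = 3*1 + 0 = 3.
Check: 55^2 - 336*3^2 = 3025 - 3024 = 1, so (x, y) = (55, 3) solves the equation, and by the theorem it is the least positive solution.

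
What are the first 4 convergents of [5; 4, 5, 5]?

Using the convergent recurrence p_i = a_i*p_{i-1} + p_{i-2}, q_i = a_i*q_{i-1} + q_{i-2} with p_{-2}=0, p_{-1}=1, q_{-2}=1, q_{-1}=0:
  i=0: a_0=5, p_0 = 5*1 + 0 = 5, q_0 = 5*0 + 1 = 1.
  i=1: a_1=4, p_1 = 4*5 + 1 = 21, q_1 = 4*1 + 0 = 4.
  i=2: a_2=5, p_2 = 5*21 + 5 = 110, q_2 = 5*4 + 1 = 21.
  i=3: a_3=5, p_3 = 5*110 + 21 = 571, q_3 = 5*21 + 4 = 109.

5/1, 21/4, 110/21, 571/109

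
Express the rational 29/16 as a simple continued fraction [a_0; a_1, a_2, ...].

[1; 1, 4, 3]

Run the Euclidean algorithm on 29 and 16; the successive quotients are the partial quotients a_0, a_1, ... (each step inverts the fractional part left over by the previous one):
  29 = 1*16 + 13, so a_0 = 1.
  16 = 1*13 + 3, so a_1 = 1.
  13 = 4*3 + 1, so a_2 = 4.
  3 = 3*1 + 0, so a_3 = 3.
The remainder reaches 0 after 4 divisions, so the expansion has 4 partial quotients, read off in order.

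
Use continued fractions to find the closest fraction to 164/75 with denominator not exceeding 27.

35/16

Expand x = 164/75 as a continued fraction with the Euclidean algorithm:
  164 = 2*75 + 14, so a_0 = 2.
  75 = 5*14 + 5, so a_1 = 5.
  14 = 2*5 + 4, so a_2 = 2.
  5 = 1*4 + 1, so a_3 = 1.
  4 = 4*1 + 0, so a_4 = 4.
so x = [2; 5, 2, 1, 4].
Convergents (p_i = a_i*p_{i-1} + p_{i-2}, q_i = a_i*q_{i-1} + q_{i-2} with p_{-2}=0, p_{-1}=1, q_{-2}=1, q_{-1}=0), until the denominator exceeds 27:
  i=0: a_0=2, p_0 = 2*1 + 0 = 2, q_0 = 2*0 + 1 = 1.
  i=1: a_1=5, p_1 = 5*2 + 1 = 11, q_1 = 5*1 + 0 = 5.
  i=2: a_2=2, p_2 = 2*11 + 2 = 24, q_2 = 2*5 + 1 = 11.
  i=3: a_3=1, p_3 = 1*24 + 11 = 35, q_3 = 1*11 + 5 = 16.
  i=4: a_4=4, p_4 = 4*35 + 24 = 164, q_4 = 4*16 + 11 = 75.
q_4 = 75 > 27, so the last convergent with denominator <= 27 is p_3/q_3 = 35/16.
The closest fraction with denominator <= 27 is either p_3/q_3 or the intermediate fraction (k*p_3 + p_2)/(k*q_3 + q_2) with the largest k >= 1 whose denominator stays <= 27; these approach x as k grows, and every other convergent or intermediate fraction in range is farther away.
Largest k: floor((27 - q_2)/q_3) = floor((27 - 11)/16) = 1.
That gives (1*35 + 24)/(1*16 + 11) = 59/27.
Compare the errors: |x - 35/16| = |164*16 - 35*75|/(75*16) = 1/1200, and |x - 59/27| = |164*27 - 59*75|/(75*27) = 3/2025.
Cross-multiplying, 1*2025 = 2025 < 3600 = 3*1200, so 1/1200 is smaller: the convergent 35/16 is closer to x than 59/27.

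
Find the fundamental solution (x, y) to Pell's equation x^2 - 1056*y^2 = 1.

(x, y) = (65, 2)

First expand sqrt(1056) as a continued fraction. With x_i = (sqrt(1056) + m_i)/d_i and (m_0, d_0) = (0, 1): a_0 = floor(sqrt(1056)) = 32, since 32^2 = 1024 <= 1056 < 1089 = 33^2.
Iterate m_{i+1} = d_i*a_i - m_i, d_{i+1} = (1056 - m_{i+1}^2)/d_i, a_{i+1} = floor((a_0 + m_{i+1})/d_{i+1}):
  m_1 = 1*32 - 0 = 32, d_1 = (1056 - 32^2)/1 = 32/1 = 32, a_1 = floor((32 + 32)/32) = 2.
  m_2 = 32*2 - 32 = 32, d_2 = (1056 - 32^2)/32 = 32/32 = 1, a_2 = floor((32 + 32)/1) = 64.
  m_3 = 1*64 - 32 = 32, d_3 = (1056 - 32^2)/1 = 32/1 = 32: (m_3, d_3) = (m_1, d_1) = (32, 32), so from here the quotients repeat a_1, a_2; the period length is 2.
So sqrt(1056) = [32; (2, 64)] with period length k = 2.
k is even, so the fundamental solution of x^2 - 1056y^2 = 1 is (p_{k-1}, q_{k-1}) = (p_1, q_1); compute convergents through index 1.
Convergents (p_i = a_i*p_{i-1} + p_{i-2}, q_i = a_i*q_{i-1} + q_{i-2} with p_{-2}=0, p_{-1}=1, q_{-2}=1, q_{-1}=0):
  i=0: a_0=32, p_0 = 32*1 + 0 = 32, q_0 = 32*0 + 1 = 1.
  i=1: a_1=2, p_1 = 2*32 + 1 = 65, q_1 = 2*1 + 0 = 2.
Check: 65^2 - 1056*2^2 = 4225 - 4224 = 1, so (x, y) = (65, 2) solves the equation, and by the theorem it is the least positive solution.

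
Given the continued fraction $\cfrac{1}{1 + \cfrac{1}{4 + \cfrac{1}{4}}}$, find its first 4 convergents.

Using the convergent recurrence p_i = a_i*p_{i-1} + p_{i-2}, q_i = a_i*q_{i-1} + q_{i-2} with p_{-2}=0, p_{-1}=1, q_{-2}=1, q_{-1}=0:
  i=0: a_0=0, p_0 = 0*1 + 0 = 0, q_0 = 0*0 + 1 = 1.
  i=1: a_1=1, p_1 = 1*0 + 1 = 1, q_1 = 1*1 + 0 = 1.
  i=2: a_2=4, p_2 = 4*1 + 0 = 4, q_2 = 4*1 + 1 = 5.
  i=3: a_3=4, p_3 = 4*4 + 1 = 17, q_3 = 4*5 + 1 = 21.

0/1, 1/1, 4/5, 17/21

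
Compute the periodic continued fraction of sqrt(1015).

[31; (1, 6, 10, 2, 10, 6, 1, 62)]

Write x_i = (sqrt(1015) + m_i)/d_i with (m_0, d_0) = (0, 1). a_0 = floor(sqrt(1015)) = 31, since 31^2 = 961 <= 1015 < 1024 = 32^2.
Iterate m_{i+1} = d_i*a_i - m_i, d_{i+1} = (1015 - m_{i+1}^2)/d_i, a_{i+1} = floor((a_0 + m_{i+1})/d_{i+1}):
  m_1 = 1*31 - 0 = 31, d_1 = (1015 - 31^2)/1 = 54/1 = 54, a_1 = floor((31 + 31)/54) = 1.
  m_2 = 54*1 - 31 = 23, d_2 = (1015 - 23^2)/54 = 486/54 = 9, a_2 = floor((31 + 23)/9) = 6.
  m_3 = 9*6 - 23 = 31, d_3 = (1015 - 31^2)/9 = 54/9 = 6, a_3 = floor((31 + 31)/6) = 10.
  m_4 = 6*10 - 31 = 29, d_4 = (1015 - 29^2)/6 = 174/6 = 29, a_4 = floor((31 + 29)/29) = 2.
  m_5 = 29*2 - 29 = 29, d_5 = (1015 - 29^2)/29 = 174/29 = 6, a_5 = floor((31 + 29)/6) = 10.
  m_6 = 6*10 - 29 = 31, d_6 = (1015 - 31^2)/6 = 54/6 = 9, a_6 = floor((31 + 31)/9) = 6.
  m_7 = 9*6 - 31 = 23, d_7 = (1015 - 23^2)/9 = 486/9 = 54, a_7 = floor((31 + 23)/54) = 1.
  m_8 = 54*1 - 23 = 31, d_8 = (1015 - 31^2)/54 = 54/54 = 1, a_8 = floor((31 + 31)/1) = 62.
  m_9 = 1*62 - 31 = 31, d_9 = (1015 - 31^2)/1 = 54/1 = 54: (m_9, d_9) = (m_1, d_1) = (31, 54), so from here the quotients repeat a_1, ..., a_8; the period length is 8.
Hence the expansion of sqrt(1015) is a_0 = 31 followed by the repeating block 1, 6, 10, 2, 10, 6, 1, 62 (period 8).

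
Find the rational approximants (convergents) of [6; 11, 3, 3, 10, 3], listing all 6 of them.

6/1, 67/11, 207/34, 688/113, 7087/1164, 21949/3605

Using the convergent recurrence p_i = a_i*p_{i-1} + p_{i-2}, q_i = a_i*q_{i-1} + q_{i-2} with p_{-2}=0, p_{-1}=1, q_{-2}=1, q_{-1}=0:
  i=0: a_0=6, p_0 = 6*1 + 0 = 6, q_0 = 6*0 + 1 = 1.
  i=1: a_1=11, p_1 = 11*6 + 1 = 67, q_1 = 11*1 + 0 = 11.
  i=2: a_2=3, p_2 = 3*67 + 6 = 207, q_2 = 3*11 + 1 = 34.
  i=3: a_3=3, p_3 = 3*207 + 67 = 688, q_3 = 3*34 + 11 = 113.
  i=4: a_4=10, p_4 = 10*688 + 207 = 7087, q_4 = 10*113 + 34 = 1164.
  i=5: a_5=3, p_5 = 3*7087 + 688 = 21949, q_5 = 3*1164 + 113 = 3605.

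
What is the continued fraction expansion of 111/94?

Run the Euclidean algorithm on 111 and 94; the successive quotients are the partial quotients a_0, a_1, ... (each step inverts the fractional part left over by the previous one):
  111 = 1*94 + 17, so a_0 = 1.
  94 = 5*17 + 9, so a_1 = 5.
  17 = 1*9 + 8, so a_2 = 1.
  9 = 1*8 + 1, so a_3 = 1.
  8 = 8*1 + 0, so a_4 = 8.
The remainder reaches 0 after 5 divisions, so the expansion has 5 partial quotients, read off in order.

[1; 5, 1, 1, 8]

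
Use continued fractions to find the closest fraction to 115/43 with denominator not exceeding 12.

Expand x = 115/43 as a continued fraction with the Euclidean algorithm:
  115 = 2*43 + 29, so a_0 = 2.
  43 = 1*29 + 14, so a_1 = 1.
  29 = 2*14 + 1, so a_2 = 2.
  14 = 14*1 + 0, so a_3 = 14.
so x = [2; 1, 2, 14].
Convergents (p_i = a_i*p_{i-1} + p_{i-2}, q_i = a_i*q_{i-1} + q_{i-2} with p_{-2}=0, p_{-1}=1, q_{-2}=1, q_{-1}=0), until the denominator exceeds 12:
  i=0: a_0=2, p_0 = 2*1 + 0 = 2, q_0 = 2*0 + 1 = 1.
  i=1: a_1=1, p_1 = 1*2 + 1 = 3, q_1 = 1*1 + 0 = 1.
  i=2: a_2=2, p_2 = 2*3 + 2 = 8, q_2 = 2*1 + 1 = 3.
  i=3: a_3=14, p_3 = 14*8 + 3 = 115, q_3 = 14*3 + 1 = 43.
q_3 = 43 > 12, so the last convergent with denominator <= 12 is p_2/q_2 = 8/3.
The closest fraction with denominator <= 12 is either p_2/q_2 or the intermediate fraction (k*p_2 + p_1)/(k*q_2 + q_1) with the largest k >= 1 whose denominator stays <= 12; these approach x as k grows, and every other convergent or intermediate fraction in range is farther away.
Largest k: floor((12 - q_1)/q_2) = floor((12 - 1)/3) = 3.
That gives (3*8 + 3)/(3*3 + 1) = 27/10.
Compare the errors: |x - 8/3| = |115*3 - 8*43|/(43*3) = 1/129, and |x - 27/10| = |115*10 - 27*43|/(43*10) = 11/430.
Cross-multiplying, 1*430 = 430 < 1419 = 11*129, so 1/129 is smaller: the convergent 8/3 is closer to x than 27/10.

8/3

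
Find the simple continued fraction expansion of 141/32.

[4; 2, 2, 6]

Run the Euclidean algorithm on 141 and 32; the successive quotients are the partial quotients a_0, a_1, ... (each step inverts the fractional part left over by the previous one):
  141 = 4*32 + 13, so a_0 = 4.
  32 = 2*13 + 6, so a_1 = 2.
  13 = 2*6 + 1, so a_2 = 2.
  6 = 6*1 + 0, so a_3 = 6.
The remainder reaches 0 after 4 divisions, so the expansion has 4 partial quotients, read off in order.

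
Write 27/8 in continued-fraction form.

Run the Euclidean algorithm on 27 and 8; the successive quotients are the partial quotients a_0, a_1, ... (each step inverts the fractional part left over by the previous one):
  27 = 3*8 + 3, so a_0 = 3.
  8 = 2*3 + 2, so a_1 = 2.
  3 = 1*2 + 1, so a_2 = 1.
  2 = 2*1 + 0, so a_3 = 2.
The remainder reaches 0 after 4 divisions, so the expansion has 4 partial quotients, read off in order.

[3; 2, 1, 2]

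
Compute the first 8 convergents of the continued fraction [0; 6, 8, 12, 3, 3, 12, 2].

Using the convergent recurrence p_i = a_i*p_{i-1} + p_{i-2}, q_i = a_i*q_{i-1} + q_{i-2} with p_{-2}=0, p_{-1}=1, q_{-2}=1, q_{-1}=0:
  i=0: a_0=0, p_0 = 0*1 + 0 = 0, q_0 = 0*0 + 1 = 1.
  i=1: a_1=6, p_1 = 6*0 + 1 = 1, q_1 = 6*1 + 0 = 6.
  i=2: a_2=8, p_2 = 8*1 + 0 = 8, q_2 = 8*6 + 1 = 49.
  i=3: a_3=12, p_3 = 12*8 + 1 = 97, q_3 = 12*49 + 6 = 594.
  i=4: a_4=3, p_4 = 3*97 + 8 = 299, q_4 = 3*594 + 49 = 1831.
  i=5: a_5=3, p_5 = 3*299 + 97 = 994, q_5 = 3*1831 + 594 = 6087.
  i=6: a_6=12, p_6 = 12*994 + 299 = 12227, q_6 = 12*6087 + 1831 = 74875.
  i=7: a_7=2, p_7 = 2*12227 + 994 = 25448, q_7 = 2*74875 + 6087 = 155837.

0/1, 1/6, 8/49, 97/594, 299/1831, 994/6087, 12227/74875, 25448/155837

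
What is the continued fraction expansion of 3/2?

[1; 2]

Run the Euclidean algorithm on 3 and 2; the successive quotients are the partial quotients a_0, a_1, ... (each step inverts the fractional part left over by the previous one):
  3 = 1*2 + 1, so a_0 = 1.
  2 = 2*1 + 0, so a_1 = 2.
The remainder reaches 0 after 2 divisions, so the expansion has 2 partial quotients, read off in order.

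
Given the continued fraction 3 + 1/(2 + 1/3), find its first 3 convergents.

3/1, 7/2, 24/7

Using the convergent recurrence p_i = a_i*p_{i-1} + p_{i-2}, q_i = a_i*q_{i-1} + q_{i-2} with p_{-2}=0, p_{-1}=1, q_{-2}=1, q_{-1}=0:
  i=0: a_0=3, p_0 = 3*1 + 0 = 3, q_0 = 3*0 + 1 = 1.
  i=1: a_1=2, p_1 = 2*3 + 1 = 7, q_1 = 2*1 + 0 = 2.
  i=2: a_2=3, p_2 = 3*7 + 3 = 24, q_2 = 3*2 + 1 = 7.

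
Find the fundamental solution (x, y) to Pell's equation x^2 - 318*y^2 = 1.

First expand sqrt(318) as a continued fraction. With x_i = (sqrt(318) + m_i)/d_i and (m_0, d_0) = (0, 1): a_0 = floor(sqrt(318)) = 17, since 17^2 = 289 <= 318 < 324 = 18^2.
Iterate m_{i+1} = d_i*a_i - m_i, d_{i+1} = (318 - m_{i+1}^2)/d_i, a_{i+1} = floor((a_0 + m_{i+1})/d_{i+1}):
  m_1 = 1*17 - 0 = 17, d_1 = (318 - 17^2)/1 = 29/1 = 29, a_1 = floor((17 + 17)/29) = 1.
  m_2 = 29*1 - 17 = 12, d_2 = (318 - 12^2)/29 = 174/29 = 6, a_2 = floor((17 + 12)/6) = 4.
  m_3 = 6*4 - 12 = 12, d_3 = (318 - 12^2)/6 = 174/6 = 29, a_3 = floor((17 + 12)/29) = 1.
  m_4 = 29*1 - 12 = 17, d_4 = (318 - 17^2)/29 = 29/29 = 1, a_4 = floor((17 + 17)/1) = 34.
  m_5 = 1*34 - 17 = 17, d_5 = (318 - 17^2)/1 = 29/1 = 29: (m_5, d_5) = (m_1, d_1) = (17, 29), so from here the quotients repeat a_1, ..., a_4; the period length is 4.
So sqrt(318) = [17; (1, 4, 1, 34)] with period length k = 4.
k is even, so the fundamental solution of x^2 - 318y^2 = 1 is (p_{k-1}, q_{k-1}) = (p_3, q_3); compute convergents through index 3.
Convergents (p_i = a_i*p_{i-1} + p_{i-2}, q_i = a_i*q_{i-1} + q_{i-2} with p_{-2}=0, p_{-1}=1, q_{-2}=1, q_{-1}=0):
  i=0: a_0=17, p_0 = 17*1 + 0 = 17, q_0 = 17*0 + 1 = 1.
  i=1: a_1=1, p_1 = 1*17 + 1 = 18, q_1 = 1*1 + 0 = 1.
  i=2: a_2=4, p_2 = 4*18 + 17 = 89, q_2 = 4*1 + 1 = 5.
  i=3: a_3=1, p_3 = 1*89 + 18 = 107, q_3 = 1*5 + 1 = 6.
Check: 107^2 - 318*6^2 = 11449 - 11448 = 1, so (x, y) = (107, 6) solves the equation, and by the theorem it is the least positive solution.

(x, y) = (107, 6)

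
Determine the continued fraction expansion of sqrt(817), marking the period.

Write x_i = (sqrt(817) + m_i)/d_i with (m_0, d_0) = (0, 1). a_0 = floor(sqrt(817)) = 28, since 28^2 = 784 <= 817 < 841 = 29^2.
Iterate m_{i+1} = d_i*a_i - m_i, d_{i+1} = (817 - m_{i+1}^2)/d_i, a_{i+1} = floor((a_0 + m_{i+1})/d_{i+1}):
  m_1 = 1*28 - 0 = 28, d_1 = (817 - 28^2)/1 = 33/1 = 33, a_1 = floor((28 + 28)/33) = 1.
  m_2 = 33*1 - 28 = 5, d_2 = (817 - 5^2)/33 = 792/33 = 24, a_2 = floor((28 + 5)/24) = 1.
  m_3 = 24*1 - 5 = 19, d_3 = (817 - 19^2)/24 = 456/24 = 19, a_3 = floor((28 + 19)/19) = 2.
  m_4 = 19*2 - 19 = 19, d_4 = (817 - 19^2)/19 = 456/19 = 24, a_4 = floor((28 + 19)/24) = 1.
  m_5 = 24*1 - 19 = 5, d_5 = (817 - 5^2)/24 = 792/24 = 33, a_5 = floor((28 + 5)/33) = 1.
  m_6 = 33*1 - 5 = 28, d_6 = (817 - 28^2)/33 = 33/33 = 1, a_6 = floor((28 + 28)/1) = 56.
  m_7 = 1*56 - 28 = 28, d_7 = (817 - 28^2)/1 = 33/1 = 33: (m_7, d_7) = (m_1, d_1) = (28, 33), so from here the quotients repeat a_1, ..., a_6; the period length is 6.
Hence the expansion of sqrt(817) is a_0 = 28 followed by the repeating block 1, 1, 2, 1, 1, 56 (period 6).

[28; (1, 1, 2, 1, 1, 56)]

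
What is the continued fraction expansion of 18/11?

Run the Euclidean algorithm on 18 and 11; the successive quotients are the partial quotients a_0, a_1, ... (each step inverts the fractional part left over by the previous one):
  18 = 1*11 + 7, so a_0 = 1.
  11 = 1*7 + 4, so a_1 = 1.
  7 = 1*4 + 3, so a_2 = 1.
  4 = 1*3 + 1, so a_3 = 1.
  3 = 3*1 + 0, so a_4 = 3.
The remainder reaches 0 after 5 divisions, so the expansion has 5 partial quotients, read off in order.

[1; 1, 1, 1, 3]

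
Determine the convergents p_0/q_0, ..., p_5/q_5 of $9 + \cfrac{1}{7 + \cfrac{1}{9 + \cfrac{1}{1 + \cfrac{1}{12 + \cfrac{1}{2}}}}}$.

Using the convergent recurrence p_i = a_i*p_{i-1} + p_{i-2}, q_i = a_i*q_{i-1} + q_{i-2} with p_{-2}=0, p_{-1}=1, q_{-2}=1, q_{-1}=0:
  i=0: a_0=9, p_0 = 9*1 + 0 = 9, q_0 = 9*0 + 1 = 1.
  i=1: a_1=7, p_1 = 7*9 + 1 = 64, q_1 = 7*1 + 0 = 7.
  i=2: a_2=9, p_2 = 9*64 + 9 = 585, q_2 = 9*7 + 1 = 64.
  i=3: a_3=1, p_3 = 1*585 + 64 = 649, q_3 = 1*64 + 7 = 71.
  i=4: a_4=12, p_4 = 12*649 + 585 = 8373, q_4 = 12*71 + 64 = 916.
  i=5: a_5=2, p_5 = 2*8373 + 649 = 17395, q_5 = 2*916 + 71 = 1903.

9/1, 64/7, 585/64, 649/71, 8373/916, 17395/1903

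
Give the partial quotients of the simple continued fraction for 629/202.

Run the Euclidean algorithm on 629 and 202; the successive quotients are the partial quotients a_0, a_1, ... (each step inverts the fractional part left over by the previous one):
  629 = 3*202 + 23, so a_0 = 3.
  202 = 8*23 + 18, so a_1 = 8.
  23 = 1*18 + 5, so a_2 = 1.
  18 = 3*5 + 3, so a_3 = 3.
  5 = 1*3 + 2, so a_4 = 1.
  3 = 1*2 + 1, so a_5 = 1.
  2 = 2*1 + 0, so a_6 = 2.
The remainder reaches 0 after 7 divisions, so the expansion has 7 partial quotients, read off in order.

[3; 8, 1, 3, 1, 1, 2]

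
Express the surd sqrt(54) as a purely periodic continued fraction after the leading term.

Write x_i = (sqrt(54) + m_i)/d_i with (m_0, d_0) = (0, 1). a_0 = floor(sqrt(54)) = 7, since 7^2 = 49 <= 54 < 64 = 8^2.
Iterate m_{i+1} = d_i*a_i - m_i, d_{i+1} = (54 - m_{i+1}^2)/d_i, a_{i+1} = floor((a_0 + m_{i+1})/d_{i+1}):
  m_1 = 1*7 - 0 = 7, d_1 = (54 - 7^2)/1 = 5/1 = 5, a_1 = floor((7 + 7)/5) = 2.
  m_2 = 5*2 - 7 = 3, d_2 = (54 - 3^2)/5 = 45/5 = 9, a_2 = floor((7 + 3)/9) = 1.
  m_3 = 9*1 - 3 = 6, d_3 = (54 - 6^2)/9 = 18/9 = 2, a_3 = floor((7 + 6)/2) = 6.
  m_4 = 2*6 - 6 = 6, d_4 = (54 - 6^2)/2 = 18/2 = 9, a_4 = floor((7 + 6)/9) = 1.
  m_5 = 9*1 - 6 = 3, d_5 = (54 - 3^2)/9 = 45/9 = 5, a_5 = floor((7 + 3)/5) = 2.
  m_6 = 5*2 - 3 = 7, d_6 = (54 - 7^2)/5 = 5/5 = 1, a_6 = floor((7 + 7)/1) = 14.
  m_7 = 1*14 - 7 = 7, d_7 = (54 - 7^2)/1 = 5/1 = 5: (m_7, d_7) = (m_1, d_1) = (7, 5), so from here the quotients repeat a_1, ..., a_6; the period length is 6.
Hence the expansion of sqrt(54) is a_0 = 7 followed by the repeating block 2, 1, 6, 1, 2, 14 (period 6).

[7; (2, 1, 6, 1, 2, 14)]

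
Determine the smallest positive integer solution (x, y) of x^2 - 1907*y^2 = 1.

(x, y) = (17162, 393)

First expand sqrt(1907) as a continued fraction. With x_i = (sqrt(1907) + m_i)/d_i and (m_0, d_0) = (0, 1): a_0 = floor(sqrt(1907)) = 43, since 43^2 = 1849 <= 1907 < 1936 = 44^2.
Iterate m_{i+1} = d_i*a_i - m_i, d_{i+1} = (1907 - m_{i+1}^2)/d_i, a_{i+1} = floor((a_0 + m_{i+1})/d_{i+1}):
  m_1 = 1*43 - 0 = 43, d_1 = (1907 - 43^2)/1 = 58/1 = 58, a_1 = floor((43 + 43)/58) = 1.
  m_2 = 58*1 - 43 = 15, d_2 = (1907 - 15^2)/58 = 1682/58 = 29, a_2 = floor((43 + 15)/29) = 2.
  m_3 = 29*2 - 15 = 43, d_3 = (1907 - 43^2)/29 = 58/29 = 2, a_3 = floor((43 + 43)/2) = 43.
  m_4 = 2*43 - 43 = 43, d_4 = (1907 - 43^2)/2 = 58/2 = 29, a_4 = floor((43 + 43)/29) = 2.
  m_5 = 29*2 - 43 = 15, d_5 = (1907 - 15^2)/29 = 1682/29 = 58, a_5 = floor((43 + 15)/58) = 1.
  m_6 = 58*1 - 15 = 43, d_6 = (1907 - 43^2)/58 = 58/58 = 1, a_6 = floor((43 + 43)/1) = 86.
  m_7 = 1*86 - 43 = 43, d_7 = (1907 - 43^2)/1 = 58/1 = 58: (m_7, d_7) = (m_1, d_1) = (43, 58), so from here the quotients repeat a_1, ..., a_6; the period length is 6.
So sqrt(1907) = [43; (1, 2, 43, 2, 1, 86)] with period length k = 6.
k is even, so the fundamental solution of x^2 - 1907y^2 = 1 is (p_{k-1}, q_{k-1}) = (p_5, q_5); compute convergents through index 5.
Convergents (p_i = a_i*p_{i-1} + p_{i-2}, q_i = a_i*q_{i-1} + q_{i-2} with p_{-2}=0, p_{-1}=1, q_{-2}=1, q_{-1}=0):
  i=0: a_0=43, p_0 = 43*1 + 0 = 43, q_0 = 43*0 + 1 = 1.
  i=1: a_1=1, p_1 = 1*43 + 1 = 44, q_1 = 1*1 + 0 = 1.
  i=2: a_2=2, p_2 = 2*44 + 43 = 131, q_2 = 2*1 + 1 = 3.
  i=3: a_3=43, p_3 = 43*131 + 44 = 5677, q_3 = 43*3 + 1 = 130.
  i=4: a_4=2, p_4 = 2*5677 + 131 = 11485, q_4 = 2*130 + 3 = 263.
  i=5: a_5=1, p_5 = 1*11485 + 5677 = 17162, q_5 = 1*263 + 130 = 393.
Check: 17162^2 - 1907*393^2 = 294534244 - 294534243 = 1, so (x, y) = (17162, 393) solves the equation, and by the theorem it is the least positive solution.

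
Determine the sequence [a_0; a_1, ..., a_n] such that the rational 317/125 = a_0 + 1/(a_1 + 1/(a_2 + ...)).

[2; 1, 1, 6, 2, 4]

Run the Euclidean algorithm on 317 and 125; the successive quotients are the partial quotients a_0, a_1, ... (each step inverts the fractional part left over by the previous one):
  317 = 2*125 + 67, so a_0 = 2.
  125 = 1*67 + 58, so a_1 = 1.
  67 = 1*58 + 9, so a_2 = 1.
  58 = 6*9 + 4, so a_3 = 6.
  9 = 2*4 + 1, so a_4 = 2.
  4 = 4*1 + 0, so a_5 = 4.
The remainder reaches 0 after 6 divisions, so the expansion has 6 partial quotients, read off in order.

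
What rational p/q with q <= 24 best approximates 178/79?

9/4

Expand x = 178/79 as a continued fraction with the Euclidean algorithm:
  178 = 2*79 + 20, so a_0 = 2.
  79 = 3*20 + 19, so a_1 = 3.
  20 = 1*19 + 1, so a_2 = 1.
  19 = 19*1 + 0, so a_3 = 19.
so x = [2; 3, 1, 19].
Convergents (p_i = a_i*p_{i-1} + p_{i-2}, q_i = a_i*q_{i-1} + q_{i-2} with p_{-2}=0, p_{-1}=1, q_{-2}=1, q_{-1}=0), until the denominator exceeds 24:
  i=0: a_0=2, p_0 = 2*1 + 0 = 2, q_0 = 2*0 + 1 = 1.
  i=1: a_1=3, p_1 = 3*2 + 1 = 7, q_1 = 3*1 + 0 = 3.
  i=2: a_2=1, p_2 = 1*7 + 2 = 9, q_2 = 1*3 + 1 = 4.
  i=3: a_3=19, p_3 = 19*9 + 7 = 178, q_3 = 19*4 + 3 = 79.
q_3 = 79 > 24, so the last convergent with denominator <= 24 is p_2/q_2 = 9/4.
The closest fraction with denominator <= 24 is either p_2/q_2 or the intermediate fraction (k*p_2 + p_1)/(k*q_2 + q_1) with the largest k >= 1 whose denominator stays <= 24; these approach x as k grows, and every other convergent or intermediate fraction in range is farther away.
Largest k: floor((24 - q_1)/q_2) = floor((24 - 3)/4) = 5.
That gives (5*9 + 7)/(5*4 + 3) = 52/23.
Compare the errors: |x - 9/4| = |178*4 - 9*79|/(79*4) = 1/316, and |x - 52/23| = |178*23 - 52*79|/(79*23) = 14/1817.
Cross-multiplying, 1*1817 = 1817 < 4424 = 14*316, so 1/316 is smaller: the convergent 9/4 is closer to x than 52/23.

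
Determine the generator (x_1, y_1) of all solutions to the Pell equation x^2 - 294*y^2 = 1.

(x, y) = (4801, 280)

First expand sqrt(294) as a continued fraction. With x_i = (sqrt(294) + m_i)/d_i and (m_0, d_0) = (0, 1): a_0 = floor(sqrt(294)) = 17, since 17^2 = 289 <= 294 < 324 = 18^2.
Iterate m_{i+1} = d_i*a_i - m_i, d_{i+1} = (294 - m_{i+1}^2)/d_i, a_{i+1} = floor((a_0 + m_{i+1})/d_{i+1}):
  m_1 = 1*17 - 0 = 17, d_1 = (294 - 17^2)/1 = 5/1 = 5, a_1 = floor((17 + 17)/5) = 6.
  m_2 = 5*6 - 17 = 13, d_2 = (294 - 13^2)/5 = 125/5 = 25, a_2 = floor((17 + 13)/25) = 1.
  m_3 = 25*1 - 13 = 12, d_3 = (294 - 12^2)/25 = 150/25 = 6, a_3 = floor((17 + 12)/6) = 4.
  m_4 = 6*4 - 12 = 12, d_4 = (294 - 12^2)/6 = 150/6 = 25, a_4 = floor((17 + 12)/25) = 1.
  m_5 = 25*1 - 12 = 13, d_5 = (294 - 13^2)/25 = 125/25 = 5, a_5 = floor((17 + 13)/5) = 6.
  m_6 = 5*6 - 13 = 17, d_6 = (294 - 17^2)/5 = 5/5 = 1, a_6 = floor((17 + 17)/1) = 34.
  m_7 = 1*34 - 17 = 17, d_7 = (294 - 17^2)/1 = 5/1 = 5: (m_7, d_7) = (m_1, d_1) = (17, 5), so from here the quotients repeat a_1, ..., a_6; the period length is 6.
So sqrt(294) = [17; (6, 1, 4, 1, 6, 34)] with period length k = 6.
k is even, so the fundamental solution of x^2 - 294y^2 = 1 is (p_{k-1}, q_{k-1}) = (p_5, q_5); compute convergents through index 5.
Convergents (p_i = a_i*p_{i-1} + p_{i-2}, q_i = a_i*q_{i-1} + q_{i-2} with p_{-2}=0, p_{-1}=1, q_{-2}=1, q_{-1}=0):
  i=0: a_0=17, p_0 = 17*1 + 0 = 17, q_0 = 17*0 + 1 = 1.
  i=1: a_1=6, p_1 = 6*17 + 1 = 103, q_1 = 6*1 + 0 = 6.
  i=2: a_2=1, p_2 = 1*103 + 17 = 120, q_2 = 1*6 + 1 = 7.
  i=3: a_3=4, p_3 = 4*120 + 103 = 583, q_3 = 4*7 + 6 = 34.
  i=4: a_4=1, p_4 = 1*583 + 120 = 703, q_4 = 1*34 + 7 = 41.
  i=5: a_5=6, p_5 = 6*703 + 583 = 4801, q_5 = 6*41 + 34 = 280.
Check: 4801^2 - 294*280^2 = 23049601 - 23049600 = 1, so (x, y) = (4801, 280) solves the equation, and by the theorem it is the least positive solution.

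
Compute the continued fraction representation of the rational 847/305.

Run the Euclidean algorithm on 847 and 305; the successive quotients are the partial quotients a_0, a_1, ... (each step inverts the fractional part left over by the previous one):
  847 = 2*305 + 237, so a_0 = 2.
  305 = 1*237 + 68, so a_1 = 1.
  237 = 3*68 + 33, so a_2 = 3.
  68 = 2*33 + 2, so a_3 = 2.
  33 = 16*2 + 1, so a_4 = 16.
  2 = 2*1 + 0, so a_5 = 2.
The remainder reaches 0 after 6 divisions, so the expansion has 6 partial quotients, read off in order.

[2; 1, 3, 2, 16, 2]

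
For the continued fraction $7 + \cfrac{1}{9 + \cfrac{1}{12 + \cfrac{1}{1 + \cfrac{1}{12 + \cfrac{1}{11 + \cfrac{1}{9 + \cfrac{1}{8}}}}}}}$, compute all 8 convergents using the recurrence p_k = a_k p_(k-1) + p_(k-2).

Using the convergent recurrence p_i = a_i*p_{i-1} + p_{i-2}, q_i = a_i*q_{i-1} + q_{i-2} with p_{-2}=0, p_{-1}=1, q_{-2}=1, q_{-1}=0:
  i=0: a_0=7, p_0 = 7*1 + 0 = 7, q_0 = 7*0 + 1 = 1.
  i=1: a_1=9, p_1 = 9*7 + 1 = 64, q_1 = 9*1 + 0 = 9.
  i=2: a_2=12, p_2 = 12*64 + 7 = 775, q_2 = 12*9 + 1 = 109.
  i=3: a_3=1, p_3 = 1*775 + 64 = 839, q_3 = 1*109 + 9 = 118.
  i=4: a_4=12, p_4 = 12*839 + 775 = 10843, q_4 = 12*118 + 109 = 1525.
  i=5: a_5=11, p_5 = 11*10843 + 839 = 120112, q_5 = 11*1525 + 118 = 16893.
  i=6: a_6=9, p_6 = 9*120112 + 10843 = 1091851, q_6 = 9*16893 + 1525 = 153562.
  i=7: a_7=8, p_7 = 8*1091851 + 120112 = 8854920, q_7 = 8*153562 + 16893 = 1245389.

7/1, 64/9, 775/109, 839/118, 10843/1525, 120112/16893, 1091851/153562, 8854920/1245389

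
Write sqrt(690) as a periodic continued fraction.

[26; (3, 1, 2, 1, 3, 52)]

Write x_i = (sqrt(690) + m_i)/d_i with (m_0, d_0) = (0, 1). a_0 = floor(sqrt(690)) = 26, since 26^2 = 676 <= 690 < 729 = 27^2.
Iterate m_{i+1} = d_i*a_i - m_i, d_{i+1} = (690 - m_{i+1}^2)/d_i, a_{i+1} = floor((a_0 + m_{i+1})/d_{i+1}):
  m_1 = 1*26 - 0 = 26, d_1 = (690 - 26^2)/1 = 14/1 = 14, a_1 = floor((26 + 26)/14) = 3.
  m_2 = 14*3 - 26 = 16, d_2 = (690 - 16^2)/14 = 434/14 = 31, a_2 = floor((26 + 16)/31) = 1.
  m_3 = 31*1 - 16 = 15, d_3 = (690 - 15^2)/31 = 465/31 = 15, a_3 = floor((26 + 15)/15) = 2.
  m_4 = 15*2 - 15 = 15, d_4 = (690 - 15^2)/15 = 465/15 = 31, a_4 = floor((26 + 15)/31) = 1.
  m_5 = 31*1 - 15 = 16, d_5 = (690 - 16^2)/31 = 434/31 = 14, a_5 = floor((26 + 16)/14) = 3.
  m_6 = 14*3 - 16 = 26, d_6 = (690 - 26^2)/14 = 14/14 = 1, a_6 = floor((26 + 26)/1) = 52.
  m_7 = 1*52 - 26 = 26, d_7 = (690 - 26^2)/1 = 14/1 = 14: (m_7, d_7) = (m_1, d_1) = (26, 14), so from here the quotients repeat a_1, ..., a_6; the period length is 6.
Hence the expansion of sqrt(690) is a_0 = 26 followed by the repeating block 3, 1, 2, 1, 3, 52 (period 6).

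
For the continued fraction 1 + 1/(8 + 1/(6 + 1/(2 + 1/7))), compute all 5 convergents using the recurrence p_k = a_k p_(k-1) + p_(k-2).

Using the convergent recurrence p_i = a_i*p_{i-1} + p_{i-2}, q_i = a_i*q_{i-1} + q_{i-2} with p_{-2}=0, p_{-1}=1, q_{-2}=1, q_{-1}=0:
  i=0: a_0=1, p_0 = 1*1 + 0 = 1, q_0 = 1*0 + 1 = 1.
  i=1: a_1=8, p_1 = 8*1 + 1 = 9, q_1 = 8*1 + 0 = 8.
  i=2: a_2=6, p_2 = 6*9 + 1 = 55, q_2 = 6*8 + 1 = 49.
  i=3: a_3=2, p_3 = 2*55 + 9 = 119, q_3 = 2*49 + 8 = 106.
  i=4: a_4=7, p_4 = 7*119 + 55 = 888, q_4 = 7*106 + 49 = 791.

1/1, 9/8, 55/49, 119/106, 888/791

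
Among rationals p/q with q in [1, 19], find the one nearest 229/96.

Expand x = 229/96 as a continued fraction with the Euclidean algorithm:
  229 = 2*96 + 37, so a_0 = 2.
  96 = 2*37 + 22, so a_1 = 2.
  37 = 1*22 + 15, so a_2 = 1.
  22 = 1*15 + 7, so a_3 = 1.
  15 = 2*7 + 1, so a_4 = 2.
  7 = 7*1 + 0, so a_5 = 7.
so x = [2; 2, 1, 1, 2, 7].
Convergents (p_i = a_i*p_{i-1} + p_{i-2}, q_i = a_i*q_{i-1} + q_{i-2} with p_{-2}=0, p_{-1}=1, q_{-2}=1, q_{-1}=0), until the denominator exceeds 19:
  i=0: a_0=2, p_0 = 2*1 + 0 = 2, q_0 = 2*0 + 1 = 1.
  i=1: a_1=2, p_1 = 2*2 + 1 = 5, q_1 = 2*1 + 0 = 2.
  i=2: a_2=1, p_2 = 1*5 + 2 = 7, q_2 = 1*2 + 1 = 3.
  i=3: a_3=1, p_3 = 1*7 + 5 = 12, q_3 = 1*3 + 2 = 5.
  i=4: a_4=2, p_4 = 2*12 + 7 = 31, q_4 = 2*5 + 3 = 13.
  i=5: a_5=7, p_5 = 7*31 + 12 = 229, q_5 = 7*13 + 5 = 96.
q_5 = 96 > 19, so the last convergent with denominator <= 19 is p_4/q_4 = 31/13.
The closest fraction with denominator <= 19 is either p_4/q_4 or the intermediate fraction (k*p_4 + p_3)/(k*q_4 + q_3) with the largest k >= 1 whose denominator stays <= 19; these approach x as k grows, and every other convergent or intermediate fraction in range is farther away.
Largest k: floor((19 - q_3)/q_4) = floor((19 - 5)/13) = 1.
That gives (1*31 + 12)/(1*13 + 5) = 43/18.
Compare the errors: |x - 31/13| = |229*13 - 31*96|/(96*13) = 1/1248, and |x - 43/18| = |229*18 - 43*96|/(96*18) = 6/1728.
Cross-multiplying, 1*1728 = 1728 < 7488 = 6*1248, so 1/1248 is smaller: the convergent 31/13 is closer to x than 43/18.

31/13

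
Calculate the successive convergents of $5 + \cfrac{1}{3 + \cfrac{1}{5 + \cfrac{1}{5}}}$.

5/1, 16/3, 85/16, 441/83

Using the convergent recurrence p_i = a_i*p_{i-1} + p_{i-2}, q_i = a_i*q_{i-1} + q_{i-2} with p_{-2}=0, p_{-1}=1, q_{-2}=1, q_{-1}=0:
  i=0: a_0=5, p_0 = 5*1 + 0 = 5, q_0 = 5*0 + 1 = 1.
  i=1: a_1=3, p_1 = 3*5 + 1 = 16, q_1 = 3*1 + 0 = 3.
  i=2: a_2=5, p_2 = 5*16 + 5 = 85, q_2 = 5*3 + 1 = 16.
  i=3: a_3=5, p_3 = 5*85 + 16 = 441, q_3 = 5*16 + 3 = 83.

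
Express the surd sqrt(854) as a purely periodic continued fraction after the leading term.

Write x_i = (sqrt(854) + m_i)/d_i with (m_0, d_0) = (0, 1). a_0 = floor(sqrt(854)) = 29, since 29^2 = 841 <= 854 < 900 = 30^2.
Iterate m_{i+1} = d_i*a_i - m_i, d_{i+1} = (854 - m_{i+1}^2)/d_i, a_{i+1} = floor((a_0 + m_{i+1})/d_{i+1}):
  m_1 = 1*29 - 0 = 29, d_1 = (854 - 29^2)/1 = 13/1 = 13, a_1 = floor((29 + 29)/13) = 4.
  m_2 = 13*4 - 29 = 23, d_2 = (854 - 23^2)/13 = 325/13 = 25, a_2 = floor((29 + 23)/25) = 2.
  m_3 = 25*2 - 23 = 27, d_3 = (854 - 27^2)/25 = 125/25 = 5, a_3 = floor((29 + 27)/5) = 11.
  m_4 = 5*11 - 27 = 28, d_4 = (854 - 28^2)/5 = 70/5 = 14, a_4 = floor((29 + 28)/14) = 4.
  m_5 = 14*4 - 28 = 28, d_5 = (854 - 28^2)/14 = 70/14 = 5, a_5 = floor((29 + 28)/5) = 11.
  m_6 = 5*11 - 28 = 27, d_6 = (854 - 27^2)/5 = 125/5 = 25, a_6 = floor((29 + 27)/25) = 2.
  m_7 = 25*2 - 27 = 23, d_7 = (854 - 23^2)/25 = 325/25 = 13, a_7 = floor((29 + 23)/13) = 4.
  m_8 = 13*4 - 23 = 29, d_8 = (854 - 29^2)/13 = 13/13 = 1, a_8 = floor((29 + 29)/1) = 58.
  m_9 = 1*58 - 29 = 29, d_9 = (854 - 29^2)/1 = 13/1 = 13: (m_9, d_9) = (m_1, d_1) = (29, 13), so from here the quotients repeat a_1, ..., a_8; the period length is 8.
Hence the expansion of sqrt(854) is a_0 = 29 followed by the repeating block 4, 2, 11, 4, 11, 2, 4, 58 (period 8).

[29; (4, 2, 11, 4, 11, 2, 4, 58)]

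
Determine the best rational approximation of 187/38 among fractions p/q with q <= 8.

Expand x = 187/38 as a continued fraction with the Euclidean algorithm:
  187 = 4*38 + 35, so a_0 = 4.
  38 = 1*35 + 3, so a_1 = 1.
  35 = 11*3 + 2, so a_2 = 11.
  3 = 1*2 + 1, so a_3 = 1.
  2 = 2*1 + 0, so a_4 = 2.
so x = [4; 1, 11, 1, 2].
Convergents (p_i = a_i*p_{i-1} + p_{i-2}, q_i = a_i*q_{i-1} + q_{i-2} with p_{-2}=0, p_{-1}=1, q_{-2}=1, q_{-1}=0), until the denominator exceeds 8:
  i=0: a_0=4, p_0 = 4*1 + 0 = 4, q_0 = 4*0 + 1 = 1.
  i=1: a_1=1, p_1 = 1*4 + 1 = 5, q_1 = 1*1 + 0 = 1.
  i=2: a_2=11, p_2 = 11*5 + 4 = 59, q_2 = 11*1 + 1 = 12.
q_2 = 12 > 8, so the last convergent with denominator <= 8 is p_1/q_1 = 5/1.
The closest fraction with denominator <= 8 is either p_1/q_1 or the intermediate fraction (k*p_1 + p_0)/(k*q_1 + q_0) with the largest k >= 1 whose denominator stays <= 8; these approach x as k grows, and every other convergent or intermediate fraction in range is farther away.
Largest k: floor((8 - q_0)/q_1) = floor((8 - 1)/1) = 7.
That gives (7*5 + 4)/(7*1 + 1) = 39/8.
Compare the errors: |x - 5/1| = |187*1 - 5*38|/(38*1) = 3/38, and |x - 39/8| = |187*8 - 39*38|/(38*8) = 14/304.
Cross-multiplying, 14*38 = 532 < 912 = 3*304, so 14/304 is smaller: the intermediate fraction 39/8 is closer to x than 5/1.

39/8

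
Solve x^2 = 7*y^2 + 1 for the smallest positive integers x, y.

First expand sqrt(7) as a continued fraction. With x_i = (sqrt(7) + m_i)/d_i and (m_0, d_0) = (0, 1): a_0 = floor(sqrt(7)) = 2, since 2^2 = 4 <= 7 < 9 = 3^2.
Iterate m_{i+1} = d_i*a_i - m_i, d_{i+1} = (7 - m_{i+1}^2)/d_i, a_{i+1} = floor((a_0 + m_{i+1})/d_{i+1}):
  m_1 = 1*2 - 0 = 2, d_1 = (7 - 2^2)/1 = 3/1 = 3, a_1 = floor((2 + 2)/3) = 1.
  m_2 = 3*1 - 2 = 1, d_2 = (7 - 1^2)/3 = 6/3 = 2, a_2 = floor((2 + 1)/2) = 1.
  m_3 = 2*1 - 1 = 1, d_3 = (7 - 1^2)/2 = 6/2 = 3, a_3 = floor((2 + 1)/3) = 1.
  m_4 = 3*1 - 1 = 2, d_4 = (7 - 2^2)/3 = 3/3 = 1, a_4 = floor((2 + 2)/1) = 4.
  m_5 = 1*4 - 2 = 2, d_5 = (7 - 2^2)/1 = 3/1 = 3: (m_5, d_5) = (m_1, d_1) = (2, 3), so from here the quotients repeat a_1, ..., a_4; the period length is 4.
So sqrt(7) = [2; (1, 1, 1, 4)] with period length k = 4.
k is even, so the fundamental solution of x^2 - 7y^2 = 1 is (p_{k-1}, q_{k-1}) = (p_3, q_3); compute convergents through index 3.
Convergents (p_i = a_i*p_{i-1} + p_{i-2}, q_i = a_i*q_{i-1} + q_{i-2} with p_{-2}=0, p_{-1}=1, q_{-2}=1, q_{-1}=0):
  i=0: a_0=2, p_0 = 2*1 + 0 = 2, q_0 = 2*0 + 1 = 1.
  i=1: a_1=1, p_1 = 1*2 + 1 = 3, q_1 = 1*1 + 0 = 1.
  i=2: a_2=1, p_2 = 1*3 + 2 = 5, q_2 = 1*1 + 1 = 2.
  i=3: a_3=1, p_3 = 1*5 + 3 = 8, q_3 = 1*2 + 1 = 3.
Check: 8^2 - 7*3^2 = 64 - 63 = 1, so (x, y) = (8, 3) solves the equation, and by the theorem it is the least positive solution.

(x, y) = (8, 3)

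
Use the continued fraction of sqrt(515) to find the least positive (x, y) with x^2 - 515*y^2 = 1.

First expand sqrt(515) as a continued fraction. With x_i = (sqrt(515) + m_i)/d_i and (m_0, d_0) = (0, 1): a_0 = floor(sqrt(515)) = 22, since 22^2 = 484 <= 515 < 529 = 23^2.
Iterate m_{i+1} = d_i*a_i - m_i, d_{i+1} = (515 - m_{i+1}^2)/d_i, a_{i+1} = floor((a_0 + m_{i+1})/d_{i+1}):
  m_1 = 1*22 - 0 = 22, d_1 = (515 - 22^2)/1 = 31/1 = 31, a_1 = floor((22 + 22)/31) = 1.
  m_2 = 31*1 - 22 = 9, d_2 = (515 - 9^2)/31 = 434/31 = 14, a_2 = floor((22 + 9)/14) = 2.
  m_3 = 14*2 - 9 = 19, d_3 = (515 - 19^2)/14 = 154/14 = 11, a_3 = floor((22 + 19)/11) = 3.
  m_4 = 11*3 - 19 = 14, d_4 = (515 - 14^2)/11 = 319/11 = 29, a_4 = floor((22 + 14)/29) = 1.
  m_5 = 29*1 - 14 = 15, d_5 = (515 - 15^2)/29 = 290/29 = 10, a_5 = floor((22 + 15)/10) = 3.
  m_6 = 10*3 - 15 = 15, d_6 = (515 - 15^2)/10 = 290/10 = 29, a_6 = floor((22 + 15)/29) = 1.
  m_7 = 29*1 - 15 = 14, d_7 = (515 - 14^2)/29 = 319/29 = 11, a_7 = floor((22 + 14)/11) = 3.
  m_8 = 11*3 - 14 = 19, d_8 = (515 - 19^2)/11 = 154/11 = 14, a_8 = floor((22 + 19)/14) = 2.
  m_9 = 14*2 - 19 = 9, d_9 = (515 - 9^2)/14 = 434/14 = 31, a_9 = floor((22 + 9)/31) = 1.
  m_10 = 31*1 - 9 = 22, d_10 = (515 - 22^2)/31 = 31/31 = 1, a_10 = floor((22 + 22)/1) = 44.
  m_11 = 1*44 - 22 = 22, d_11 = (515 - 22^2)/1 = 31/1 = 31: (m_11, d_11) = (m_1, d_1) = (22, 31), so from here the quotients repeat a_1, ..., a_10; the period length is 10.
So sqrt(515) = [22; (1, 2, 3, 1, 3, 1, 3, 2, 1, 44)] with period length k = 10.
k is even, so the fundamental solution of x^2 - 515y^2 = 1 is (p_{k-1}, q_{k-1}) = (p_9, q_9); compute convergents through index 9.
Convergents (p_i = a_i*p_{i-1} + p_{i-2}, q_i = a_i*q_{i-1} + q_{i-2} with p_{-2}=0, p_{-1}=1, q_{-2}=1, q_{-1}=0):
  i=0: a_0=22, p_0 = 22*1 + 0 = 22, q_0 = 22*0 + 1 = 1.
  i=1: a_1=1, p_1 = 1*22 + 1 = 23, q_1 = 1*1 + 0 = 1.
  i=2: a_2=2, p_2 = 2*23 + 22 = 68, q_2 = 2*1 + 1 = 3.
  i=3: a_3=3, p_3 = 3*68 + 23 = 227, q_3 = 3*3 + 1 = 10.
  i=4: a_4=1, p_4 = 1*227 + 68 = 295, q_4 = 1*10 + 3 = 13.
  i=5: a_5=3, p_5 = 3*295 + 227 = 1112, q_5 = 3*13 + 10 = 49.
  i=6: a_6=1, p_6 = 1*1112 + 295 = 1407, q_6 = 1*49 + 13 = 62.
  i=7: a_7=3, p_7 = 3*1407 + 1112 = 5333, q_7 = 3*62 + 49 = 235.
  i=8: a_8=2, p_8 = 2*5333 + 1407 = 12073, q_8 = 2*235 + 62 = 532.
  i=9: a_9=1, p_9 = 1*12073 + 5333 = 17406, q_9 = 1*532 + 235 = 767.
Check: 17406^2 - 515*767^2 = 302968836 - 302968835 = 1, so (x, y) = (17406, 767) solves the equation, and by the theorem it is the least positive solution.

(x, y) = (17406, 767)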